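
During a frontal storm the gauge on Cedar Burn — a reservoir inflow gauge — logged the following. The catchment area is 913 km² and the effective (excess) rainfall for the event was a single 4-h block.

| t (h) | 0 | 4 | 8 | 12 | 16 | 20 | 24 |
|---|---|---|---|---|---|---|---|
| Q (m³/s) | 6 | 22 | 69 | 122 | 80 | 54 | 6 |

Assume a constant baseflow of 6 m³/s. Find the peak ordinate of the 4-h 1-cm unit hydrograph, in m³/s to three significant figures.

U_p ≈ 232 m³/s

Direct runoff: 0.0, 16.0, 63.0, 116.0, 74.0, 48.0, 0.0 m³/s; ΣQ_DR = 317.0 m³/s, peak = 116.0 m³/s.
Runoff depth d = ΣQ_DR·Δt / A = 317.0 × 14400 / (913 km²) = 5.000 mm.
The 1-cm UH is the DRH scaled by (10 mm)/d, so U_p = 116.0 × 10/5.000 = 232 m³/s.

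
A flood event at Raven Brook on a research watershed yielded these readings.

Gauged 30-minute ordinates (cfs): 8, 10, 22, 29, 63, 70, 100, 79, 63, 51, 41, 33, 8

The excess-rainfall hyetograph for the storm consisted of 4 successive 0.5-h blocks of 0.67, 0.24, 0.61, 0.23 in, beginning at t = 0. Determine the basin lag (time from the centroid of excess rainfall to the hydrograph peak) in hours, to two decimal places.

t_L ≈ 2.14 h

Centroid of excess rainfall: t_c = Σ P_i·t̄_i / ΣP_i = 0.8643 h (block centres at 0.25, 0.75, 1.25, 1.75 h).
Hydrograph peak occurs at t = 3 h, so basin lag t_L = 3 − 0.8643 = 2.14 h.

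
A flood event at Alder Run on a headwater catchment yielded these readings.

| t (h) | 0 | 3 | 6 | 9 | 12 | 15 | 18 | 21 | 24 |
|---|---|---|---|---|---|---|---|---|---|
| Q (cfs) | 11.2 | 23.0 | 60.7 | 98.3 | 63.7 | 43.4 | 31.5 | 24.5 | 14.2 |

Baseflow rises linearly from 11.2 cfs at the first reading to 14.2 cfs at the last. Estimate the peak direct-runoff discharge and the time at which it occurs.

Subtracting baseflow gives direct-runoff ordinates: 0.00, 11.43, 48.75, 85.97, 51.00, 30.32, 18.05, 10.68, 0.00 cfs.
The maximum is 85.97 cfs, occurring at the reading for t = 9 h.

Q_p = 85.97 cfs at t = 9 h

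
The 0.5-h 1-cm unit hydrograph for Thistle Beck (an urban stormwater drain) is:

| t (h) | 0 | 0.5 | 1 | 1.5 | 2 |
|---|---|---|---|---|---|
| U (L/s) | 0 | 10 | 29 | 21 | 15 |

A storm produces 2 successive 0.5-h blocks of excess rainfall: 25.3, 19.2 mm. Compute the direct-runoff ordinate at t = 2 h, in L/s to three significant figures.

Q ≈ 78.3 L/s

By discrete convolution, Q_j = Σ (P_i / 10 mm) · U_{j−i}.
At t = 2 h (j=4): Q = (25.3/10)·15 + (19.2/10)·21 = 78.3 L/s.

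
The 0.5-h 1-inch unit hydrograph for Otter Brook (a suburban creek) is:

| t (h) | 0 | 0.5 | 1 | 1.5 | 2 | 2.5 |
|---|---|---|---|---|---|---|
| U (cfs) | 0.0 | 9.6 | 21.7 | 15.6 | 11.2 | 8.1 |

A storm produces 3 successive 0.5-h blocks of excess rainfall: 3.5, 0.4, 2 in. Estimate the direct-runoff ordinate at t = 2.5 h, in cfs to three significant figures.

By discrete convolution, Q_j = Σ (P_i / 1 in) · U_{j−i}.
At t = 2.5 h (j=5): Q = (3.5/1)·8.1 + (0.4/1)·11.2 + (2/1)·15.6 = 64.0 cfs.

Q ≈ 64.0 cfs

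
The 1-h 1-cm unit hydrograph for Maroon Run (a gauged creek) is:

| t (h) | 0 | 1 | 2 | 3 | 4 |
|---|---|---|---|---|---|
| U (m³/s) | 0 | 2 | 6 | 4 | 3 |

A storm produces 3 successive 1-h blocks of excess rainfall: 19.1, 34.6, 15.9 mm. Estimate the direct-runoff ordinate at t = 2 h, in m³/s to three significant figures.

Q ≈ 18.4 m³/s

By discrete convolution, Q_j = Σ (P_i / 10 mm) · U_{j−i}.
At t = 2 h (j=2): Q = (19.1/10)·6 + (34.6/10)·2 + (15.9/10)·0 = 18.4 m³/s.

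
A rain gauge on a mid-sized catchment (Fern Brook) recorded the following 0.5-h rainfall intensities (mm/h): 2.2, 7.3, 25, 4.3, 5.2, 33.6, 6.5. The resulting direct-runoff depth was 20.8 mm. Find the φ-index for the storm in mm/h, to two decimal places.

Only the 2 blocks with intensity above φ contribute runoff: 25, 33.6 mm/h.
Σ(I−φ)·Δt = d  ⇒  (25+33.6 − 2φ)·0.5 = 20.8
φ = (58.60 − 20.8/0.5) / 2 = 8.50 mm/h.

φ ≈ 8.50 mm/h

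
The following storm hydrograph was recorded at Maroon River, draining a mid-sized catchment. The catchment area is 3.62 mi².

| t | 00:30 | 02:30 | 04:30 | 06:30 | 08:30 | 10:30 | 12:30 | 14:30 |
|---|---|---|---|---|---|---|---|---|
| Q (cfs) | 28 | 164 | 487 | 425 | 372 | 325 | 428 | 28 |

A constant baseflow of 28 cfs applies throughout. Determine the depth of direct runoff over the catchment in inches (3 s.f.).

d ≈ 1.74 in

Direct runoff: 0.0, 136.0, 459.0, 397.0, 344.0, 297.0, 400.0, 0.0 cfs; ΣQ_DR = 2033 cfs.
V = ΣQ_DR · Δt = 2033 × 7200 s = 1.464 × 10^7 ft³.
Over A = 3.62 mi², depth = V / A = 1.74 in.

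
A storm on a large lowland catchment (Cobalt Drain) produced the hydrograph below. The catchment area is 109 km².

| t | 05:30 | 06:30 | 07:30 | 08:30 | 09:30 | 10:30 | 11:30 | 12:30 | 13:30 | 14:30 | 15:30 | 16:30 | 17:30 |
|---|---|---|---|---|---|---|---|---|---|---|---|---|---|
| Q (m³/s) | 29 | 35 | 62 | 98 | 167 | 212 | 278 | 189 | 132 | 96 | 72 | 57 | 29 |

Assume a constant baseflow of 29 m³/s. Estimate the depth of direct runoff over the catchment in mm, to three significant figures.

Direct runoff: 0.0, 6.0, 33.0, 69.0, 138.0, 183.0, 249.0, 160.0, 103.0, 67.0, 43.0, 28.0, 0.0 m³/s; ΣQ_DR = 1079 m³/s.
V = ΣQ_DR · Δt = 1079 × 3600 s = 3.884 × 10^6 m³.
Over A = 109 km², depth = V / A = 35.6 mm.

d ≈ 35.6 mm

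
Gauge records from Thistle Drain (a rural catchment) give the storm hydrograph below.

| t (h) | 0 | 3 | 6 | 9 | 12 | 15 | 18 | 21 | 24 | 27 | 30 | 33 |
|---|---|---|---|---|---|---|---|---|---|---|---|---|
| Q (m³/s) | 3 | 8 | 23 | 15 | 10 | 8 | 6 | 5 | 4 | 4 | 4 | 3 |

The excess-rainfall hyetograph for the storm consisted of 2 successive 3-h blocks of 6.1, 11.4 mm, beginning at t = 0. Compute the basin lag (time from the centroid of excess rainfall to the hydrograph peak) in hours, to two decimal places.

t_L ≈ 2.55 h

Centroid of excess rainfall: t_c = Σ P_i·t̄_i / ΣP_i = 3.4543 h (block centres at 1.5, 4.5 h).
Hydrograph peak occurs at t = 6 h, so basin lag t_L = 6 − 3.4543 = 2.55 h.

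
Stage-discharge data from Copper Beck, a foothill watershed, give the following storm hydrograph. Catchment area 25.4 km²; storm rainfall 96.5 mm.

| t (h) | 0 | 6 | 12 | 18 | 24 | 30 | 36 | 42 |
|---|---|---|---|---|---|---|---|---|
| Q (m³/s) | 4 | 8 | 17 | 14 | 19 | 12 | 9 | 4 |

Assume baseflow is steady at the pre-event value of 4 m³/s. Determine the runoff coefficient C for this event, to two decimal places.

ΣQ_DR = 55.00 m³/s; V = ΣQ_DR·Δt = 1.188 × 10^6 m³.
Runoff depth d = V / A = 46.77 mm.
C = d / P = 46.77 / 96.5 = 0.48.

C ≈ 0.48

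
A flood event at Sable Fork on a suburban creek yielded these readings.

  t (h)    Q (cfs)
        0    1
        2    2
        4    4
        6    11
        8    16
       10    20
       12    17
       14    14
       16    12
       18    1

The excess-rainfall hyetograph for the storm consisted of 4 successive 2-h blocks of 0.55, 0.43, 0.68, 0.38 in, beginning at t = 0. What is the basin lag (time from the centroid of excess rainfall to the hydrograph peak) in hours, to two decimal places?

Centroid of excess rainfall: t_c = Σ P_i·t̄_i / ΣP_i = 3.8725 h (block centres at 1, 3, 5, 7 h).
Hydrograph peak occurs at t = 10 h, so basin lag t_L = 10 − 3.8725 = 6.13 h.

t_L ≈ 6.13 h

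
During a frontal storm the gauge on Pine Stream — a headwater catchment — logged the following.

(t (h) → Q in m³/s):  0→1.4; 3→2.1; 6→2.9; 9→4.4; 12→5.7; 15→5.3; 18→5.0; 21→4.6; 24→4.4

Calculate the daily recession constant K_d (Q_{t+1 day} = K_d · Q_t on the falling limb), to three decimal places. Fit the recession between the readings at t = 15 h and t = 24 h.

Between t = 15 h and t = 24 h the flow falls from 5.3 to 4.4 m³/s over 3×3 h = 9 h.
Per-interval ratio K = (4.4/5.3)^(1/3) = 0.9399; K_d = K^(24/3) = 0.609.

K_d ≈ 0.609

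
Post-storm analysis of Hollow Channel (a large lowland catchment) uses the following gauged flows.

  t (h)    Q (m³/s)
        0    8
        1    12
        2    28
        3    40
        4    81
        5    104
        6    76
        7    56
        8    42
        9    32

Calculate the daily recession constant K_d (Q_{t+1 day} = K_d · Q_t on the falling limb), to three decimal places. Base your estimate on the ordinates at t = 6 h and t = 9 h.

K_d ≈ 0.001

Between t = 6 h and t = 9 h the flow falls from 76 to 32 m³/s over 3×1 h = 3 h.
Per-interval ratio K = (32/76)^(1/3) = 0.7495; K_d = K^(24/1) = 0.001.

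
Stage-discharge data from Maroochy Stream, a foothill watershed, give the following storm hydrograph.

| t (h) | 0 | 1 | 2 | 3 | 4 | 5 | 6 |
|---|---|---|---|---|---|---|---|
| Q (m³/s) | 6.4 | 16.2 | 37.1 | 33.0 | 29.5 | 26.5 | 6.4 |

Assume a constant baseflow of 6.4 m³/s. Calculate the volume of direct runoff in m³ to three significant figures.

V ≈ 3.97 × 10^5 m³

Direct-runoff ordinates (Q − Q_b): 0.0, 9.8, 30.7, 26.6, 23.1, 20.1, 0.0 m³/s.
ΣQ_DR = 110.3 m³/s.
With Δt = 1 h = 3600 s, V = ΣQ_DR · Δt = 110.3 × 3600 = 3.97 × 10^5 m³.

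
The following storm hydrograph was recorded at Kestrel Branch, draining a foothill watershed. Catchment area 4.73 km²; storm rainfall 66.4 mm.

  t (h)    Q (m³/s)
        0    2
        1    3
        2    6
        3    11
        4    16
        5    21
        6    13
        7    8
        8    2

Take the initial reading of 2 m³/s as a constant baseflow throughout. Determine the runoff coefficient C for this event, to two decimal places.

ΣQ_DR = 64.00 m³/s; V = ΣQ_DR·Δt = 2.304 × 10^5 m³.
Runoff depth d = V / A = 48.71 mm.
C = d / P = 48.71 / 66.4 = 0.73.

C ≈ 0.73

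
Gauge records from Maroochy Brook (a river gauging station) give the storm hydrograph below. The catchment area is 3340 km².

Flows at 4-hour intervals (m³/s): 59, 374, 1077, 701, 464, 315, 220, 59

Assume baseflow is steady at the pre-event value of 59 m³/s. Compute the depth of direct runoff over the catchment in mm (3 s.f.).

Direct runoff: 0.0, 315.0, 1018.0, 642.0, 405.0, 256.0, 161.0, 0.0 m³/s; ΣQ_DR = 2797 m³/s.
V = ΣQ_DR · Δt = 2797 × 14400 s = 4.028 × 10^7 m³.
Over A = 3340 km², depth = V / A = 12.1 mm.

d ≈ 12.1 mm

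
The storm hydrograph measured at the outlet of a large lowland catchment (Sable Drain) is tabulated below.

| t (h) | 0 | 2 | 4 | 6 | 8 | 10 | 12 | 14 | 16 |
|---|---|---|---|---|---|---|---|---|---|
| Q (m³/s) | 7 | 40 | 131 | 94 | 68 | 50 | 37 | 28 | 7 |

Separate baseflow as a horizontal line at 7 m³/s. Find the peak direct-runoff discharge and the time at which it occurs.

Q_p = 124.0 m³/s at t = 4 h

Subtracting baseflow gives direct-runoff ordinates: 0.0, 33.0, 124.0, 87.0, 61.0, 43.0, 30.0, 21.0, 0.0 m³/s.
The maximum is 124.0 m³/s, occurring at the reading for t = 4 h.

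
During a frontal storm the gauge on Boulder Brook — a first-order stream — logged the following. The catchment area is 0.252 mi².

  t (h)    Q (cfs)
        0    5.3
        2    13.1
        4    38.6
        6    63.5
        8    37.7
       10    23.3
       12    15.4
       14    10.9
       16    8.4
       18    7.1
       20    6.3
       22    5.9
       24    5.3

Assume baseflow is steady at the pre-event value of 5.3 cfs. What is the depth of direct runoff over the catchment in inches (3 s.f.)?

d ≈ 2.11 in

Direct runoff: 0.0, 7.8, 33.3, 58.2, 32.4, 18.0, 10.1, 5.6, 3.1, 1.8, 1.0, 0.6, 0.0 cfs; ΣQ_DR = 171.9 cfs.
V = ΣQ_DR · Δt = 171.9 × 7200 s = 1.238 × 10^6 ft³.
Over A = 0.252 mi², depth = V / A = 2.11 in.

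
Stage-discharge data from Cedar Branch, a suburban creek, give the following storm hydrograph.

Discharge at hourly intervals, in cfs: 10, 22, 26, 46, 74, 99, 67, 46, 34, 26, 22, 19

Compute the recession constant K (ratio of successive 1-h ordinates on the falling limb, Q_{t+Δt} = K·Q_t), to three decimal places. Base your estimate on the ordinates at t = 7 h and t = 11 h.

Using the recession-limb readings at t = 7 h and t = 11 h: Q falls from 46 to 19 cfs over 4 intervals.
K = (Q₂/Q₁)^(1/4) = (19/46)^(1/4) = 0.802.

K ≈ 0.802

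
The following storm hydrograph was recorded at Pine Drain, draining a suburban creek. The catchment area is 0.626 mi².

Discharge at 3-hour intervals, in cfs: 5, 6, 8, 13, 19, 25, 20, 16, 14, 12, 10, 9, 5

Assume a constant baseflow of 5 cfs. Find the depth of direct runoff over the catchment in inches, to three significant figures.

d ≈ 0.720 in

Direct runoff: 0.0, 1.0, 3.0, 8.0, 14.0, 20.0, 15.0, 11.0, 9.0, 7.0, 5.0, 4.0, 0.0 cfs; ΣQ_DR = 97.00 cfs.
V = ΣQ_DR · Δt = 97.00 × 10800 s = 1.048 × 10^6 ft³.
Over A = 0.626 mi², depth = V / A = 0.720 in.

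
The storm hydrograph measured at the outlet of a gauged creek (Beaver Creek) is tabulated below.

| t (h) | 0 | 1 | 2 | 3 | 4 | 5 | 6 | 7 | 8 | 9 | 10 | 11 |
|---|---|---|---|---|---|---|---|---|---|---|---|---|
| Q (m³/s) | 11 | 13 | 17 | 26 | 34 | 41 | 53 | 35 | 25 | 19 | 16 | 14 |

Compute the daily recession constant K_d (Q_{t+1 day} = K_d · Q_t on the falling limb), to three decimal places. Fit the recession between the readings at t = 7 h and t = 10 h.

K_d ≈ 0.002

Between t = 7 h and t = 10 h the flow falls from 35 to 16 m³/s over 3×1 h = 3 h.
Per-interval ratio K = (16/35)^(1/3) = 0.7703; K_d = K^(24/1) = 0.002.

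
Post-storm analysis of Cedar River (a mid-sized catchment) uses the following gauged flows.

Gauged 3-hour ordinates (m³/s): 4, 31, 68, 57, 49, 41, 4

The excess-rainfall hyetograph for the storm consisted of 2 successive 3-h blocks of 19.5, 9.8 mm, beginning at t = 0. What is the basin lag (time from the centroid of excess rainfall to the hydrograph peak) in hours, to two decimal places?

Centroid of excess rainfall: t_c = Σ P_i·t̄_i / ΣP_i = 2.5034 h (block centres at 1.5, 4.5 h).
Hydrograph peak occurs at t = 6 h, so basin lag t_L = 6 − 2.5034 = 3.50 h.

t_L ≈ 3.50 h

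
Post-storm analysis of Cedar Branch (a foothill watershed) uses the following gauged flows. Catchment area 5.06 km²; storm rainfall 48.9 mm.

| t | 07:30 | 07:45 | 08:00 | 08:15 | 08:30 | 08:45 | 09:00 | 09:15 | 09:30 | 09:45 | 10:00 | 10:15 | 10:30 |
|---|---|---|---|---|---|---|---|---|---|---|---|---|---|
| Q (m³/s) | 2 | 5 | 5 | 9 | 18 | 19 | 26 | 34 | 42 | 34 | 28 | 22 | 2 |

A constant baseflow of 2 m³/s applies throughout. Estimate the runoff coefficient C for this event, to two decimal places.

ΣQ_DR = 220.0 m³/s; V = ΣQ_DR·Δt = 1.980 × 10^5 m³.
Runoff depth d = V / A = 39.13 mm.
C = d / P = 39.13 / 48.9 = 0.80.

C ≈ 0.80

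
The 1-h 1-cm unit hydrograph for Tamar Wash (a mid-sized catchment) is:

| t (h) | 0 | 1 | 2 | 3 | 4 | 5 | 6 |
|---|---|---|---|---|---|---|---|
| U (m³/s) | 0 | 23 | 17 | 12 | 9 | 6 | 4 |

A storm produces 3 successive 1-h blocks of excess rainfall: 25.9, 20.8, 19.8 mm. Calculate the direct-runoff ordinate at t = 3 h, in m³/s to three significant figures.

Q ≈ 112 m³/s

By discrete convolution, Q_j = Σ (P_i / 10 mm) · U_{j−i}.
At t = 3 h (j=3): Q = (25.9/10)·12 + (20.8/10)·17 + (19.8/10)·23 = 112 m³/s.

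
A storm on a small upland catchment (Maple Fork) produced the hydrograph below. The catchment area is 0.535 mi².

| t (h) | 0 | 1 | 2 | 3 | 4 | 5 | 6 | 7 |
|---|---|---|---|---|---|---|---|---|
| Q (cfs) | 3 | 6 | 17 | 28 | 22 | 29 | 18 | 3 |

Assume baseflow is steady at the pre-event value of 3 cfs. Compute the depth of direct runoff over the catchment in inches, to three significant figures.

d ≈ 0.295 in

Direct runoff: 0.0, 3.0, 14.0, 25.0, 19.0, 26.0, 15.0, 0.0 cfs; ΣQ_DR = 102.0 cfs.
V = ΣQ_DR · Δt = 102.0 × 3600 s = 3.672 × 10^5 ft³.
Over A = 0.535 mi², depth = V / A = 0.295 in.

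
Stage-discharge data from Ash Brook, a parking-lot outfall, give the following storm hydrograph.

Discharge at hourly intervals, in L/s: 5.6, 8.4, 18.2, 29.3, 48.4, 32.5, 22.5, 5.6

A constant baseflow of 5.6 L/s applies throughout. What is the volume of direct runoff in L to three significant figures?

Direct-runoff ordinates (Q − Q_b): 0.0, 2.8, 12.6, 23.7, 42.8, 26.9, 16.9, 0.0 L/s.
ΣQ_DR = 125.7 L/s.
With Δt = 1 h = 3600 s, V = ΣQ_DR · Δt = 125.7 × 3600 = 4.53 × 10^5 L.

V ≈ 4.53 × 10^5 L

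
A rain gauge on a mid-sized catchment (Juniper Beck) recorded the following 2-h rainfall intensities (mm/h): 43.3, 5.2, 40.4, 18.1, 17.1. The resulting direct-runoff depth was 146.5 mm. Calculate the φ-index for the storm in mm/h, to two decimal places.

Only the 4 blocks with intensity above φ contribute runoff: 43.3, 40.4, 18.1, 17.1 mm/h.
Σ(I−φ)·Δt = d  ⇒  (43.3+40.4+18.1+17.1 − 4φ)·2 = 146.5
φ = (118.9 − 146.5/2) / 4 = 11.41 mm/h.

φ ≈ 11.41 mm/h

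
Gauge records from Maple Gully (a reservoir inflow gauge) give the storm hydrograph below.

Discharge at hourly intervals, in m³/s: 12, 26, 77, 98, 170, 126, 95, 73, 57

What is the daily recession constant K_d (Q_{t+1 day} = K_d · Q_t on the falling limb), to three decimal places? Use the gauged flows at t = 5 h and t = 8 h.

K_d ≈ 0.002

Between t = 5 h and t = 8 h the flow falls from 126 to 57 m³/s over 3×1 h = 3 h.
Per-interval ratio K = (57/126)^(1/3) = 0.7677; K_d = K^(24/1) = 0.002.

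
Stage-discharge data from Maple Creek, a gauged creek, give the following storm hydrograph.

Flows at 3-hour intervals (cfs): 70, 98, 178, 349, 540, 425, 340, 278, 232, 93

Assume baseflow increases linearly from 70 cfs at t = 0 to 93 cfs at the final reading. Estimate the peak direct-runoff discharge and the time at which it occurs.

Q_p = 459.78 cfs at t = 12 h

Subtracting baseflow gives direct-runoff ordinates: 0.00, 25.44, 102.89, 271.33, 459.78, 342.22, 254.67, 190.11, 141.56, 0.00 cfs.
The maximum is 459.78 cfs, occurring at the reading for t = 12 h.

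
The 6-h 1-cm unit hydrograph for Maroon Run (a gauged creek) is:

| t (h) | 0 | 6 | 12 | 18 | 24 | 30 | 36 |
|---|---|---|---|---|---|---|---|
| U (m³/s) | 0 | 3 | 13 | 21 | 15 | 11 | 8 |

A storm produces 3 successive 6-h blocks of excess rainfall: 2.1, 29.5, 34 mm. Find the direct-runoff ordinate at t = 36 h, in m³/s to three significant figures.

By discrete convolution, Q_j = Σ (P_i / 10 mm) · U_{j−i}.
At t = 36 h (j=6): Q = (2.1/10)·8 + (29.5/10)·11 + (34/10)·15 = 85.1 m³/s.

Q ≈ 85.1 m³/s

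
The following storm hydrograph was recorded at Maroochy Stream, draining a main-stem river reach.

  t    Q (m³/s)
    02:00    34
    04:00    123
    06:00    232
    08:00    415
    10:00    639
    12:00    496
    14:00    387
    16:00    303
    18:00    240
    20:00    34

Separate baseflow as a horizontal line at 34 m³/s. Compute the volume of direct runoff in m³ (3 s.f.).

V ≈ 1.85 × 10^7 m³

Direct-runoff ordinates (Q − Q_b): 0.0, 89.0, 198.0, 381.0, 605.0, 462.0, 353.0, 269.0, 206.0, 0.0 m³/s.
ΣQ_DR = 2563 m³/s.
With Δt = 2 h = 7200 s, V = ΣQ_DR · Δt = 2563 × 7200 = 1.85 × 10^7 m³.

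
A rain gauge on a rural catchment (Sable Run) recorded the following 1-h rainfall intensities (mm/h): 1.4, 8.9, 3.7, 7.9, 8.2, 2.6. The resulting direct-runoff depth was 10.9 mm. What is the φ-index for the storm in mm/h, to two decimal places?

Only the 3 blocks with intensity above φ contribute runoff: 8.9, 7.9, 8.2 mm/h.
Σ(I−φ)·Δt = d  ⇒  (8.9+7.9+8.2 − 3φ)·1 = 10.9
φ = (25.00 − 10.9/1) / 3 = 4.70 mm/h.

φ ≈ 4.70 mm/h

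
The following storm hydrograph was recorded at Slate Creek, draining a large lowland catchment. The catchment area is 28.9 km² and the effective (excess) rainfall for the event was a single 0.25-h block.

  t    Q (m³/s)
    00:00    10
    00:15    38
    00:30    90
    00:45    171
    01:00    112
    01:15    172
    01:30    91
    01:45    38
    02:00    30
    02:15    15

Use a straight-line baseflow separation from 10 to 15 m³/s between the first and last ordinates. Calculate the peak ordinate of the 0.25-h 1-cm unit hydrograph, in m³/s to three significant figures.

U_p ≈ 79.7 m³/s

Direct runoff: 0.00, 27.44, 78.89, 159.33, 99.78, 159.22, 77.67, 24.11, 15.56, 0.00 m³/s; ΣQ_DR = 642.0 m³/s, peak = 159.33 m³/s.
Runoff depth d = ΣQ_DR·Δt / A = 642.0 × 900 / (28.9 km²) = 19.99 mm.
The 1-cm UH is the DRH scaled by (10 mm)/d, so U_p = 159.33 × 10/19.99 = 79.7 m³/s.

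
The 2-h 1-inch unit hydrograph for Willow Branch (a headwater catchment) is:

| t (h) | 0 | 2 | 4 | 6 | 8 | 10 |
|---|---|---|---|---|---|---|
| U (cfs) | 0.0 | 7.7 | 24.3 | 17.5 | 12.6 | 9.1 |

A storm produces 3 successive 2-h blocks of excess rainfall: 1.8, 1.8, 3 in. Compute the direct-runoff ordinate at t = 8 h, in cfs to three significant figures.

By discrete convolution, Q_j = Σ (P_i / 1 in) · U_{j−i}.
At t = 8 h (j=4): Q = (1.8/1)·12.6 + (1.8/1)·17.5 + (3/1)·24.3 = 127 cfs.

Q ≈ 127 cfs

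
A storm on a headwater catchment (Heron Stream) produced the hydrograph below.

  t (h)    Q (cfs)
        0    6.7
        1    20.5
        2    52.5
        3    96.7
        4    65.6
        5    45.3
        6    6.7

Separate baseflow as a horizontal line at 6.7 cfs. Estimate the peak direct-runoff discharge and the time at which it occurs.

Q_p = 90.0 cfs at t = 3 h

Subtracting baseflow gives direct-runoff ordinates: 0.0, 13.8, 45.8, 90.0, 58.9, 38.6, 0.0 cfs.
The maximum is 90.0 cfs, occurring at the reading for t = 3 h.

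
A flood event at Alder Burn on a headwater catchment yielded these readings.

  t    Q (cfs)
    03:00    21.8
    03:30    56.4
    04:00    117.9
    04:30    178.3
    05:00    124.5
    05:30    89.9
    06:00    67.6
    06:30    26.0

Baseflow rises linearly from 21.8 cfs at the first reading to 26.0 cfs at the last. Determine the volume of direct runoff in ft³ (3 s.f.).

Direct-runoff ordinates (Q − Q_b): 0.00, 34.00, 94.90, 154.70, 100.30, 65.10, 42.20, 0.00 cfs.
ΣQ_DR = 491.2 cfs.
With Δt = 0.5 h = 1800 s, V = ΣQ_DR · Δt = 491.2 × 1800 = 8.84 × 10^5 ft³.

V ≈ 8.84 × 10^5 ft³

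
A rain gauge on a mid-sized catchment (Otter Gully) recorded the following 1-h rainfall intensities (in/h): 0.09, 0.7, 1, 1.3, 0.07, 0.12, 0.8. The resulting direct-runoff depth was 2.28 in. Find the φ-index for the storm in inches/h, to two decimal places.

Only the 4 blocks with intensity above φ contribute runoff: 0.7, 1, 1.3, 0.8 in/h.
Σ(I−φ)·Δt = d  ⇒  (0.7+1+1.3+0.8 − 4φ)·1 = 2.28
φ = (3.800 − 2.28/1) / 4 = 0.38 in/h.

φ ≈ 0.38 in/h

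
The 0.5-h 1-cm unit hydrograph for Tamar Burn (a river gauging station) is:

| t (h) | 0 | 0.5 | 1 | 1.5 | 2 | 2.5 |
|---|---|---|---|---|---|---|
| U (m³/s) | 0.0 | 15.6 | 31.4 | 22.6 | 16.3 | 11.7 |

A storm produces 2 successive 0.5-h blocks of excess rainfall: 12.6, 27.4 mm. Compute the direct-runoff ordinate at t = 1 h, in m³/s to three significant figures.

By discrete convolution, Q_j = Σ (P_i / 10 mm) · U_{j−i}.
At t = 1 h (j=2): Q = (12.6/10)·31.4 + (27.4/10)·15.6 = 82.3 m³/s.

Q ≈ 82.3 m³/s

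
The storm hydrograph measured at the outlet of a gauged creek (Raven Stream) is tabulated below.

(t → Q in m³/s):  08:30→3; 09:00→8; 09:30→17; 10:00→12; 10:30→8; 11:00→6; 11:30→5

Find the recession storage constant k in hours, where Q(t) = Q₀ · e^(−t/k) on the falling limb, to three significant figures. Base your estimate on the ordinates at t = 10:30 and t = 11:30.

k ≈ 2.13 h

On the falling limb, Q drops from 8 to 5 m³/s between t = 10:30 and t = 11:30 (Δt = 1 h).
k = −Δt / ln(Q₂/Q₁) = −1 / ln(5/8) = 2.13 h.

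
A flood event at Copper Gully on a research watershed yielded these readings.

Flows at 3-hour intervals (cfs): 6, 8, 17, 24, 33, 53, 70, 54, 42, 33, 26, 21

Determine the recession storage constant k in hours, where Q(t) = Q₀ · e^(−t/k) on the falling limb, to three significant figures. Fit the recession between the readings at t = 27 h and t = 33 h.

On the falling limb, Q drops from 33 to 21 cfs between t = 27 h and t = 33 h (Δt = 6 h).
k = −Δt / ln(Q₂/Q₁) = −6 / ln(21/33) = 13.3 h.

k ≈ 13.3 h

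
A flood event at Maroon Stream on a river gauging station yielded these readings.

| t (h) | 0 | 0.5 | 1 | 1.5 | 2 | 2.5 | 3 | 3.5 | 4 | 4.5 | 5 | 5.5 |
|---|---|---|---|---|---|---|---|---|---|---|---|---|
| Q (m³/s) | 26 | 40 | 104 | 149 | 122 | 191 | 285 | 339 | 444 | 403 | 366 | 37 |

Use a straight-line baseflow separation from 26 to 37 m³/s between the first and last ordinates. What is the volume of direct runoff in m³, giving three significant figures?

V ≈ 3.83 × 10^6 m³

Direct-runoff ordinates (Q − Q_b): 0.00, 13.00, 76.00, 120.00, 92.00, 160.00, 253.00, 306.00, 410.00, 368.00, 330.00, 0.00 m³/s.
ΣQ_DR = 2128 m³/s.
With Δt = 0.5 h = 1800 s, V = ΣQ_DR · Δt = 2128 × 1800 = 3.83 × 10^6 m³.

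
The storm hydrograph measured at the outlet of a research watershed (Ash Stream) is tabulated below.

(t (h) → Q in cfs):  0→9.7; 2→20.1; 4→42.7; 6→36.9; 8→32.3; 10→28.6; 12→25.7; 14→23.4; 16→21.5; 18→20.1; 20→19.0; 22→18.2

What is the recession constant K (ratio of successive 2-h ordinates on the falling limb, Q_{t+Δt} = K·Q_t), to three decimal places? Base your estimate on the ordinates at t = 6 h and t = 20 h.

K ≈ 0.910

Using the recession-limb readings at t = 6 h and t = 20 h: Q falls from 36.9 to 19.0 cfs over 7 intervals.
K = (Q₂/Q₁)^(1/7) = (19.0/36.9)^(1/7) = 0.910.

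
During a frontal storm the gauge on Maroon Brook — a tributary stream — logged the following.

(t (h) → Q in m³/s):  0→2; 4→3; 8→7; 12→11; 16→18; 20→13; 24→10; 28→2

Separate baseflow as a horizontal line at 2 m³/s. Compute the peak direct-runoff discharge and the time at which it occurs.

Q_p = 16.0 m³/s at t = 16 h

Subtracting baseflow gives direct-runoff ordinates: 0.0, 1.0, 5.0, 9.0, 16.0, 11.0, 8.0, 0.0 m³/s.
The maximum is 16.0 m³/s, occurring at the reading for t = 16 h.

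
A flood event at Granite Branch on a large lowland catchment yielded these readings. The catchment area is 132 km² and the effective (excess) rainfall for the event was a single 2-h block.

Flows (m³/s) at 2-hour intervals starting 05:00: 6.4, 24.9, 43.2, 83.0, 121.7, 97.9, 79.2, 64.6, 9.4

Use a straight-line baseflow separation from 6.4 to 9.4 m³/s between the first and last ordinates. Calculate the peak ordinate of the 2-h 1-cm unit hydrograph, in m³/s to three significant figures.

U_p ≈ 45.4 m³/s

Direct runoff: 0.00, 18.12, 36.05, 75.47, 113.80, 89.62, 70.55, 55.58, 0.00 m³/s; ΣQ_DR = 459.2 m³/s, peak = 113.80 m³/s.
Runoff depth d = ΣQ_DR·Δt / A = 459.2 × 7200 / (132 km²) = 25.05 mm.
The 1-cm UH is the DRH scaled by (10 mm)/d, so U_p = 113.80 × 10/25.05 = 45.4 m³/s.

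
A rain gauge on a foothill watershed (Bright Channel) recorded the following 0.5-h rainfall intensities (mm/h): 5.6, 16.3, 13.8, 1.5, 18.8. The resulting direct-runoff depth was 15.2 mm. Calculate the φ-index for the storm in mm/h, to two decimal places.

φ ≈ 6.17 mm/h

Only the 3 blocks with intensity above φ contribute runoff: 16.3, 13.8, 18.8 mm/h.
Σ(I−φ)·Δt = d  ⇒  (16.3+13.8+18.8 − 3φ)·0.5 = 15.2
φ = (48.90 − 15.2/0.5) / 3 = 6.17 mm/h.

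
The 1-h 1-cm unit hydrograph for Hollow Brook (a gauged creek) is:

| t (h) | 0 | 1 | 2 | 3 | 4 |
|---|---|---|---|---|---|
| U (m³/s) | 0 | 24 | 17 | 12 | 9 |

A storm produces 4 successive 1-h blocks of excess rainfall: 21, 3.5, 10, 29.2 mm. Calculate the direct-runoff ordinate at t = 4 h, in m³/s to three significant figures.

Q ≈ 110 m³/s

By discrete convolution, Q_j = Σ (P_i / 10 mm) · U_{j−i}.
At t = 4 h (j=4): Q = (21/10)·9 + (3.5/10)·12 + (10/10)·17 + (29.2/10)·24 = 110 m³/s.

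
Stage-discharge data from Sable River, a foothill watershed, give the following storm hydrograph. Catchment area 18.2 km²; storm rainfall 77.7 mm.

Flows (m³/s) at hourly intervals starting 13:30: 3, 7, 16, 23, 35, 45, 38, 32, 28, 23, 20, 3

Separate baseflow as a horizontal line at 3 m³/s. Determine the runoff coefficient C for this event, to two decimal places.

ΣQ_DR = 237.0 m³/s; V = ΣQ_DR·Δt = 8.532 × 10^5 m³.
Runoff depth d = V / A = 46.88 mm.
C = d / P = 46.88 / 77.7 = 0.60.

C ≈ 0.60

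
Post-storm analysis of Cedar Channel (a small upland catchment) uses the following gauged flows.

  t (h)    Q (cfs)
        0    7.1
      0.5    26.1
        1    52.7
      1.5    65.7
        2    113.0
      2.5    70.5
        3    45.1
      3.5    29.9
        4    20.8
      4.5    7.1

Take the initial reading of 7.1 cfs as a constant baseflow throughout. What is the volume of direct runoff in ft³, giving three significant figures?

V ≈ 6.61 × 10^5 ft³

Direct-runoff ordinates (Q − Q_b): 0.0, 19.0, 45.6, 58.6, 105.9, 63.4, 38.0, 22.8, 13.7, 0.0 cfs.
ΣQ_DR = 367.0 cfs.
With Δt = 0.5 h = 1800 s, V = ΣQ_DR · Δt = 367.0 × 1800 = 6.61 × 10^5 ft³.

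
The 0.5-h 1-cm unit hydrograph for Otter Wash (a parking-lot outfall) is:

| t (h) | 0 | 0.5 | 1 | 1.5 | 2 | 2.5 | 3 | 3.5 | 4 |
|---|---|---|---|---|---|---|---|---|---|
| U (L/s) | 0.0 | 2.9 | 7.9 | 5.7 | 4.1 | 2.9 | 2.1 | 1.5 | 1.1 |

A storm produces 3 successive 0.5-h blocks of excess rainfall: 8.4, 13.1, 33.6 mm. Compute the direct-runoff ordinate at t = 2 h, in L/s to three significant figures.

By discrete convolution, Q_j = Σ (P_i / 10 mm) · U_{j−i}.
At t = 2 h (j=4): Q = (8.4/10)·4.1 + (13.1/10)·5.7 + (33.6/10)·7.9 = 37.5 L/s.

Q ≈ 37.5 L/s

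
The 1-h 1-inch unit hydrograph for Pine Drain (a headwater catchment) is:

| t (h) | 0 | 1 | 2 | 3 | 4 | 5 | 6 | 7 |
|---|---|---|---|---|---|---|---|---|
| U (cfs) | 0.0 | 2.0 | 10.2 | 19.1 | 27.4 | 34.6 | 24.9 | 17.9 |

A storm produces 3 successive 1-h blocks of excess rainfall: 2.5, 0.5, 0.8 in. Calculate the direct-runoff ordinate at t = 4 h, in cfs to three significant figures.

By discrete convolution, Q_j = Σ (P_i / 1 in) · U_{j−i}.
At t = 4 h (j=4): Q = (2.5/1)·27.4 + (0.5/1)·19.1 + (0.8/1)·10.2 = 86.2 cfs.

Q ≈ 86.2 cfs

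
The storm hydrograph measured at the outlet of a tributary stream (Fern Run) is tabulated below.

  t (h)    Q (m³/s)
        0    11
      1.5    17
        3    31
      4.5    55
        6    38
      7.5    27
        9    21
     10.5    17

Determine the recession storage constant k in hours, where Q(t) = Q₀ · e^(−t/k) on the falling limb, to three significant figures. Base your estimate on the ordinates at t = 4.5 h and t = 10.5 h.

k ≈ 5.11 h

On the falling limb, Q drops from 55 to 17 m³/s between t = 4.5 h and t = 10.5 h (Δt = 6 h).
k = −Δt / ln(Q₂/Q₁) = −6 / ln(17/55) = 5.11 h.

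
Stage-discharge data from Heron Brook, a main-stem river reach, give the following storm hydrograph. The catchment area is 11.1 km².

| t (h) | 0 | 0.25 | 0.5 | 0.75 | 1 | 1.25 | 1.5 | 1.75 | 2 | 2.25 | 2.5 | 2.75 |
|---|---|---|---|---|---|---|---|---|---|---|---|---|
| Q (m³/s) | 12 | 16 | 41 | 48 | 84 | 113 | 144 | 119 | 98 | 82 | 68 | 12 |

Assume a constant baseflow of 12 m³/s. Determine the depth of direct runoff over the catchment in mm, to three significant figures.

Direct runoff: 0.0, 4.0, 29.0, 36.0, 72.0, 101.0, 132.0, 107.0, 86.0, 70.0, 56.0, 0.0 m³/s; ΣQ_DR = 693.0 m³/s.
V = ΣQ_DR · Δt = 693.0 × 900 s = 6.237 × 10^5 m³.
Over A = 11.1 km², depth = V / A = 56.2 mm.

d ≈ 56.2 mm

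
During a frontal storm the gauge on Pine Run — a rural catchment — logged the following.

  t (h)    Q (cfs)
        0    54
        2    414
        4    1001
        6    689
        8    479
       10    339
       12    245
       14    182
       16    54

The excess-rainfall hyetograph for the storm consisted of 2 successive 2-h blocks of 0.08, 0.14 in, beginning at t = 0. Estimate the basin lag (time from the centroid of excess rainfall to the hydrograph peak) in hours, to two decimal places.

t_L ≈ 1.73 h

Centroid of excess rainfall: t_c = Σ P_i·t̄_i / ΣP_i = 2.2727 h (block centres at 1, 3 h).
Hydrograph peak occurs at t = 4 h, so basin lag t_L = 4 − 2.2727 = 1.73 h.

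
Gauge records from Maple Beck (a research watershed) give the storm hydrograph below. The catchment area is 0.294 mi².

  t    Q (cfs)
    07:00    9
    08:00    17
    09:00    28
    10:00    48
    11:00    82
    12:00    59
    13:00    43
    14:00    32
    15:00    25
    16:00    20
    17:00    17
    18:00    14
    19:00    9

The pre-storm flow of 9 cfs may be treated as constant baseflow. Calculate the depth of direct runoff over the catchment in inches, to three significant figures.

Direct runoff: 0.0, 8.0, 19.0, 39.0, 73.0, 50.0, 34.0, 23.0, 16.0, 11.0, 8.0, 5.0, 0.0 cfs; ΣQ_DR = 286.0 cfs.
V = ΣQ_DR · Δt = 286.0 × 3600 s = 1.030 × 10^6 ft³.
Over A = 0.294 mi², depth = V / A = 1.51 in.

d ≈ 1.51 in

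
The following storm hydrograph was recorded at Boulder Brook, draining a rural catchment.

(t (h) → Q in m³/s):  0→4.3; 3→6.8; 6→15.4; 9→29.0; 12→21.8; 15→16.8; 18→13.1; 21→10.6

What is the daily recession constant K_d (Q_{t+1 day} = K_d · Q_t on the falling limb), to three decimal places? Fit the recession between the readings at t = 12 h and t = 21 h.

Between t = 12 h and t = 21 h the flow falls from 21.8 to 10.6 m³/s over 3×3 h = 9 h.
Per-interval ratio K = (10.6/21.8)^(1/3) = 0.7864; K_d = K^(24/3) = 0.146.

K_d ≈ 0.146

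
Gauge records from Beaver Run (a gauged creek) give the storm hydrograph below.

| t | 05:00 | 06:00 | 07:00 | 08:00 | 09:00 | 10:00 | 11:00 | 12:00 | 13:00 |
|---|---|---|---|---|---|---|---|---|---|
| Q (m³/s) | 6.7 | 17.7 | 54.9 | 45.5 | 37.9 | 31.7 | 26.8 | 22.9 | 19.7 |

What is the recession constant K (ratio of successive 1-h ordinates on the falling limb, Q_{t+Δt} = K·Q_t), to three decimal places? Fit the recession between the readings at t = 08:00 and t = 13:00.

K ≈ 0.846

Using the recession-limb readings at t = 08:00 and t = 13:00: Q falls from 45.5 to 19.7 m³/s over 5 intervals.
K = (Q₂/Q₁)^(1/5) = (19.7/45.5)^(1/5) = 0.846.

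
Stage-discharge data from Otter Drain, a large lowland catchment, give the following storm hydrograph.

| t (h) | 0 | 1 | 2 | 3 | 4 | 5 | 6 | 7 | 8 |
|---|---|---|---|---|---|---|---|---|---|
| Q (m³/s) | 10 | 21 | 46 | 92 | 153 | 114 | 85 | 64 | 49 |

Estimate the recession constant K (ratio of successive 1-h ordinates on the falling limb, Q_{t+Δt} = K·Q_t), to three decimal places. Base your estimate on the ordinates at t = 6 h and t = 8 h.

K ≈ 0.759

Using the recession-limb readings at t = 6 h and t = 8 h: Q falls from 85 to 49 m³/s over 2 intervals.
K = (Q₂/Q₁)^(1/2) = (49/85)^(1/2) = 0.759.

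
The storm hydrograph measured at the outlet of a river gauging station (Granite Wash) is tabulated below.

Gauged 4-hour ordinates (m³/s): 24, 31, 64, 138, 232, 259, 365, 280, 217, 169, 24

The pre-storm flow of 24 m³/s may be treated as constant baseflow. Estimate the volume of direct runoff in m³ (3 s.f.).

Direct-runoff ordinates (Q − Q_b): 0.0, 7.0, 40.0, 114.0, 208.0, 235.0, 341.0, 256.0, 193.0, 145.0, 0.0 m³/s.
ΣQ_DR = 1539 m³/s.
With Δt = 4 h = 14400 s, V = ΣQ_DR · Δt = 1539 × 14400 = 2.22 × 10^7 m³.

V ≈ 2.22 × 10^7 m³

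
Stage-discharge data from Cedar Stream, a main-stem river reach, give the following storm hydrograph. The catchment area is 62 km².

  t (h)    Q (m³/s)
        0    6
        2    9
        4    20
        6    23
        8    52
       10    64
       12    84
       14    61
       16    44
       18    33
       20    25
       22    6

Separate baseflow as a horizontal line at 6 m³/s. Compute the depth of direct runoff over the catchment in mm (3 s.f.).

Direct runoff: 0.0, 3.0, 14.0, 17.0, 46.0, 58.0, 78.0, 55.0, 38.0, 27.0, 19.0, 0.0 m³/s; ΣQ_DR = 355.0 m³/s.
V = ΣQ_DR · Δt = 355.0 × 7200 s = 2.556 × 10^6 m³.
Over A = 62 km², depth = V / A = 41.2 mm.

d ≈ 41.2 mm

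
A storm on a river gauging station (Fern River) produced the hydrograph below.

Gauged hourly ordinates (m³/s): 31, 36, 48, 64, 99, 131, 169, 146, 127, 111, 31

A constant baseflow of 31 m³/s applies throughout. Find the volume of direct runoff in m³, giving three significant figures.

Direct-runoff ordinates (Q − Q_b): 0.0, 5.0, 17.0, 33.0, 68.0, 100.0, 138.0, 115.0, 96.0, 80.0, 0.0 m³/s.
ΣQ_DR = 652.0 m³/s.
With Δt = 1 h = 3600 s, V = ΣQ_DR · Δt = 652.0 × 3600 = 2.35 × 10^6 m³.

V ≈ 2.35 × 10^6 m³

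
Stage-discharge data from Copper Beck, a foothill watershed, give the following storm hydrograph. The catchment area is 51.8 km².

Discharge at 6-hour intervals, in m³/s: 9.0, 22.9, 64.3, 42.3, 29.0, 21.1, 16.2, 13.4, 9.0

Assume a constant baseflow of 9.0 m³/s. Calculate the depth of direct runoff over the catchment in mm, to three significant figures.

d ≈ 61.0 mm

Direct runoff: 0.0, 13.9, 55.3, 33.3, 20.0, 12.1, 7.2, 4.4, 0.0 m³/s; ΣQ_DR = 146.2 m³/s.
V = ΣQ_DR · Δt = 146.2 × 21600 s = 3.158 × 10^6 m³.
Over A = 51.8 km², depth = V / A = 61.0 mm.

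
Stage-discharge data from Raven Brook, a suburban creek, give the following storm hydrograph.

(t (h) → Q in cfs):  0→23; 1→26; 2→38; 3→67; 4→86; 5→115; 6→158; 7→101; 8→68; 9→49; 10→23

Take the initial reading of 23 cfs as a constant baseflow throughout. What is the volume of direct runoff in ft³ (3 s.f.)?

V ≈ 1.80 × 10^6 ft³

Direct-runoff ordinates (Q − Q_b): 0.0, 3.0, 15.0, 44.0, 63.0, 92.0, 135.0, 78.0, 45.0, 26.0, 0.0 cfs.
ΣQ_DR = 501.0 cfs.
With Δt = 1 h = 3600 s, V = ΣQ_DR · Δt = 501.0 × 3600 = 1.80 × 10^6 ft³.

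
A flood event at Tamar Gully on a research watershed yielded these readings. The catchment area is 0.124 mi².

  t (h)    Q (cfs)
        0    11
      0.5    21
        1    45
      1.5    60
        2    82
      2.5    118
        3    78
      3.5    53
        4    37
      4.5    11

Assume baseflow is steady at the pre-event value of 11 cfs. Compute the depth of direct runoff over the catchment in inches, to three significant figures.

Direct runoff: 0.0, 10.0, 34.0, 49.0, 71.0, 107.0, 67.0, 42.0, 26.0, 0.0 cfs; ΣQ_DR = 406.0 cfs.
V = ΣQ_DR · Δt = 406.0 × 1800 s = 7.308 × 10^5 ft³.
Over A = 0.124 mi², depth = V / A = 2.54 in.

d ≈ 2.54 in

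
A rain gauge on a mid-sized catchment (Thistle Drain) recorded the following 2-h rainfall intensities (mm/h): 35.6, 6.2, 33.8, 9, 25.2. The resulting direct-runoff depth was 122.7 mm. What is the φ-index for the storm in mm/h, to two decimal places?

Only the 3 blocks with intensity above φ contribute runoff: 35.6, 33.8, 25.2 mm/h.
Σ(I−φ)·Δt = d  ⇒  (35.6+33.8+25.2 − 3φ)·2 = 122.7
φ = (94.60 − 122.7/2) / 3 = 11.08 mm/h.

φ ≈ 11.08 mm/h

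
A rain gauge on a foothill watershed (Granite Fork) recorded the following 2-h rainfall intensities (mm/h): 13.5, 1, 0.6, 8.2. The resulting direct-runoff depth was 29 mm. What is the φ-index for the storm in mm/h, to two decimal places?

φ ≈ 3.60 mm/h

Only the 2 blocks with intensity above φ contribute runoff: 13.5, 8.2 mm/h.
Σ(I−φ)·Δt = d  ⇒  (13.5+8.2 − 2φ)·2 = 29
φ = (21.70 − 29/2) / 2 = 3.60 mm/h.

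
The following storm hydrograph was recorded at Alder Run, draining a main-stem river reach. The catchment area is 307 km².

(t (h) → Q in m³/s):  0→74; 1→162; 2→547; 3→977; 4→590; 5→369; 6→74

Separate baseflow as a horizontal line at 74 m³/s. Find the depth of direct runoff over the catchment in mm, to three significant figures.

Direct runoff: 0.0, 88.0, 473.0, 903.0, 516.0, 295.0, 0.0 m³/s; ΣQ_DR = 2275 m³/s.
V = ΣQ_DR · Δt = 2275 × 3600 s = 8.190 × 10^6 m³.
Over A = 307 km², depth = V / A = 26.7 mm.

d ≈ 26.7 mm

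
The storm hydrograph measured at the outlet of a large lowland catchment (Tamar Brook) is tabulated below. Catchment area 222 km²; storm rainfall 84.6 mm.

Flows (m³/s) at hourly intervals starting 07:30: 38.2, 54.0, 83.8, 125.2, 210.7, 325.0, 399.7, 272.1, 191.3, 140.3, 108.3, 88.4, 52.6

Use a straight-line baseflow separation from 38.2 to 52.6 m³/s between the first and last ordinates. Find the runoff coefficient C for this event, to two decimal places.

ΣQ_DR = 1499 m³/s; V = ΣQ_DR·Δt = 5.398 × 10^6 m³.
Runoff depth d = V / A = 24.31 mm.
C = d / P = 24.31 / 84.6 = 0.29.

C ≈ 0.29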